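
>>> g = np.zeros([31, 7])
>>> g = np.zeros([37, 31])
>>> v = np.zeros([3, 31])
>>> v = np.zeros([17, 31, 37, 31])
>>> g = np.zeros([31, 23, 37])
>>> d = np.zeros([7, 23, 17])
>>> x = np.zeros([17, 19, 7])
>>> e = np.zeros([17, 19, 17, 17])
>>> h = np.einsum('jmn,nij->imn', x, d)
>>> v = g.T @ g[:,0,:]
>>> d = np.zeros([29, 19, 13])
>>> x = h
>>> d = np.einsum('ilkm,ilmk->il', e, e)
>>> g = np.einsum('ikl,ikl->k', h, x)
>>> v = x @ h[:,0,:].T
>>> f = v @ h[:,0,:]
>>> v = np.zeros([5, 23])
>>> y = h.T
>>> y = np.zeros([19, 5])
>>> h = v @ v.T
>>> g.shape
(19,)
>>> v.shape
(5, 23)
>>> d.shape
(17, 19)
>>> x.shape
(23, 19, 7)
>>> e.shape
(17, 19, 17, 17)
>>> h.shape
(5, 5)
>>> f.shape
(23, 19, 7)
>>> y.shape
(19, 5)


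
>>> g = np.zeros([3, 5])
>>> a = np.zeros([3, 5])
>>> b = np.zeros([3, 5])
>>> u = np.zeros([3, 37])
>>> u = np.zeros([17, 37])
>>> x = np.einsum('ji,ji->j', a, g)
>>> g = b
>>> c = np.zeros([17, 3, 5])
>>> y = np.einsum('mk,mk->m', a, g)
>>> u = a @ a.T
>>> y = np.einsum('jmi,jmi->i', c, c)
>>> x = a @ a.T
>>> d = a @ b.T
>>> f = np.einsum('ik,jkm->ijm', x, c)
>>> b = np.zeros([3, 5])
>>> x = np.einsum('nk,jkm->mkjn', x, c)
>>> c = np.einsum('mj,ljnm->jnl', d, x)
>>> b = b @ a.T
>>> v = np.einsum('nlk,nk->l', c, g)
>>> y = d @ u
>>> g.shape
(3, 5)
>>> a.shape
(3, 5)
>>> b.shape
(3, 3)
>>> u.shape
(3, 3)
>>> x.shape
(5, 3, 17, 3)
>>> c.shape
(3, 17, 5)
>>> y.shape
(3, 3)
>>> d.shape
(3, 3)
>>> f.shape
(3, 17, 5)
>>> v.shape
(17,)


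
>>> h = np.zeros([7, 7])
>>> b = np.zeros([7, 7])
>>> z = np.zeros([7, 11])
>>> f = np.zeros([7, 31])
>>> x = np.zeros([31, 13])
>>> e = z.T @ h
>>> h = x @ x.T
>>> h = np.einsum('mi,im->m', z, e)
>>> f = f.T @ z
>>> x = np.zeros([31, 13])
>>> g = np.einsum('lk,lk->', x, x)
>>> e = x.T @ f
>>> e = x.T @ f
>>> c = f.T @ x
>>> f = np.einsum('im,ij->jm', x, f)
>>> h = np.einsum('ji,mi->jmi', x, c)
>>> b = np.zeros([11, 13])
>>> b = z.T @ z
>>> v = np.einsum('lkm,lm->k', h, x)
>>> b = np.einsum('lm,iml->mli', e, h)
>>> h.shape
(31, 11, 13)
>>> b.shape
(11, 13, 31)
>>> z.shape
(7, 11)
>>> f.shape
(11, 13)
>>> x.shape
(31, 13)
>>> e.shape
(13, 11)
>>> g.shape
()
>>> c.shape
(11, 13)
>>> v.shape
(11,)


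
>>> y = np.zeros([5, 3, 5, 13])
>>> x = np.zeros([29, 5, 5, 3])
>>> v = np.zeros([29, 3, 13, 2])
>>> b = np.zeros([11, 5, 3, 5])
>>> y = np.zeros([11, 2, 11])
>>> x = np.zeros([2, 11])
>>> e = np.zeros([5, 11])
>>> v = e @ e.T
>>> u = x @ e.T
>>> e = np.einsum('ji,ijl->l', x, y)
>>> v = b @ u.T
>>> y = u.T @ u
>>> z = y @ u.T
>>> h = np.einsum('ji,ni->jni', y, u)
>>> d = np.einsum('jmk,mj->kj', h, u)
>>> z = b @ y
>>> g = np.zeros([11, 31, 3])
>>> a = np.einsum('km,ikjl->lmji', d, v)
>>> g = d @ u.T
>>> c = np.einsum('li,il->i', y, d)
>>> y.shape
(5, 5)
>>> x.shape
(2, 11)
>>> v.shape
(11, 5, 3, 2)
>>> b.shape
(11, 5, 3, 5)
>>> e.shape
(11,)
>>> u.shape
(2, 5)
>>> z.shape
(11, 5, 3, 5)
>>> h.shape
(5, 2, 5)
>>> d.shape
(5, 5)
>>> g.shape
(5, 2)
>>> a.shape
(2, 5, 3, 11)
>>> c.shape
(5,)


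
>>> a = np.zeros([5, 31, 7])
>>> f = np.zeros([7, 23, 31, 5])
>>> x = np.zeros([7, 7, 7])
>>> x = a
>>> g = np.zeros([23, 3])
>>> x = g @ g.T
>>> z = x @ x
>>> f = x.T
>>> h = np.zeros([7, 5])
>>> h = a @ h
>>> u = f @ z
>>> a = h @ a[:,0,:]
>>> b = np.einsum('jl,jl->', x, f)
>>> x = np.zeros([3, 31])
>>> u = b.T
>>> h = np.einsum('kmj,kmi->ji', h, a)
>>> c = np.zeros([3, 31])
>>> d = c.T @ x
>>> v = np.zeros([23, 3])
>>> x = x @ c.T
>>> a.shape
(5, 31, 7)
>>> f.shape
(23, 23)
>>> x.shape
(3, 3)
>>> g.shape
(23, 3)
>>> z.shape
(23, 23)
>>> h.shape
(5, 7)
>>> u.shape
()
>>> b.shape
()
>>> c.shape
(3, 31)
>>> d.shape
(31, 31)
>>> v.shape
(23, 3)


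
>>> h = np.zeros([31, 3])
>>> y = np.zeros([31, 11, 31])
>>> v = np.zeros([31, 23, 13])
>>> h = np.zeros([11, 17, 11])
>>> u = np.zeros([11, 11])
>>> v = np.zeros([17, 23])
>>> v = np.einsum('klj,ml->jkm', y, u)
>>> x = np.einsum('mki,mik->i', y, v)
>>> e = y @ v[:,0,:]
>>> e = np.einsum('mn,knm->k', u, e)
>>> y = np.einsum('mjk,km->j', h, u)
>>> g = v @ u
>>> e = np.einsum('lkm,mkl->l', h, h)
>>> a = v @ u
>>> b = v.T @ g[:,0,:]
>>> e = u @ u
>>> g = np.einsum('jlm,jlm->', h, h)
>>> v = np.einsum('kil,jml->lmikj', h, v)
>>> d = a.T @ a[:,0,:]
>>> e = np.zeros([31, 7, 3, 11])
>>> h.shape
(11, 17, 11)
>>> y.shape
(17,)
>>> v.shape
(11, 31, 17, 11, 31)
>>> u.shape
(11, 11)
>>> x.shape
(31,)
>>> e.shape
(31, 7, 3, 11)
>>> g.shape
()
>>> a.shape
(31, 31, 11)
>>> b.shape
(11, 31, 11)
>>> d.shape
(11, 31, 11)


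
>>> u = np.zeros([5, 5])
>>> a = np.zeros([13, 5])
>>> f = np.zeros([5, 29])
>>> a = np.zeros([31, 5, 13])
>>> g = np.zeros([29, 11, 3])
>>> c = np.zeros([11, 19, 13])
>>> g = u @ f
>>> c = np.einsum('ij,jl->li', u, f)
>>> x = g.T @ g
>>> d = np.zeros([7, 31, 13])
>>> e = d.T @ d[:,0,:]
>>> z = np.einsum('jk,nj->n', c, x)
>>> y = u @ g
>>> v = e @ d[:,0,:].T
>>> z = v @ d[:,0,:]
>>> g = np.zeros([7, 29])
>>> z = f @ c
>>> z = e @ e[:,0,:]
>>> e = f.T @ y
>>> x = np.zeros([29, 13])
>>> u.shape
(5, 5)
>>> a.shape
(31, 5, 13)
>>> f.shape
(5, 29)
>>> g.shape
(7, 29)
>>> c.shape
(29, 5)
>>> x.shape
(29, 13)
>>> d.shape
(7, 31, 13)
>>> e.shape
(29, 29)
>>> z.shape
(13, 31, 13)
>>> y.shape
(5, 29)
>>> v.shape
(13, 31, 7)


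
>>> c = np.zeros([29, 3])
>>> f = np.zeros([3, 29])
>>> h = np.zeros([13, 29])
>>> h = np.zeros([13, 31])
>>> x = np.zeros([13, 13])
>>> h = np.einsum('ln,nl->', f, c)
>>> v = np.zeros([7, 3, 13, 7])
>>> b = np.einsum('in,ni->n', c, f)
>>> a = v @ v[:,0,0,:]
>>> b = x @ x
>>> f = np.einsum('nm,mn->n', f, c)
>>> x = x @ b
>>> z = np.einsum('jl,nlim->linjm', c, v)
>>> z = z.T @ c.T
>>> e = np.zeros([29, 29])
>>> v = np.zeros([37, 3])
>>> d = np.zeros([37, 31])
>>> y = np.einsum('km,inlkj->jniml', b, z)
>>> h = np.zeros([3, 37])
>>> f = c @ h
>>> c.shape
(29, 3)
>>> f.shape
(29, 37)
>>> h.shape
(3, 37)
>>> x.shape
(13, 13)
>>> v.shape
(37, 3)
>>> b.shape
(13, 13)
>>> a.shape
(7, 3, 13, 7)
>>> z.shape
(7, 29, 7, 13, 29)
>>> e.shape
(29, 29)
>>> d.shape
(37, 31)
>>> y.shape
(29, 29, 7, 13, 7)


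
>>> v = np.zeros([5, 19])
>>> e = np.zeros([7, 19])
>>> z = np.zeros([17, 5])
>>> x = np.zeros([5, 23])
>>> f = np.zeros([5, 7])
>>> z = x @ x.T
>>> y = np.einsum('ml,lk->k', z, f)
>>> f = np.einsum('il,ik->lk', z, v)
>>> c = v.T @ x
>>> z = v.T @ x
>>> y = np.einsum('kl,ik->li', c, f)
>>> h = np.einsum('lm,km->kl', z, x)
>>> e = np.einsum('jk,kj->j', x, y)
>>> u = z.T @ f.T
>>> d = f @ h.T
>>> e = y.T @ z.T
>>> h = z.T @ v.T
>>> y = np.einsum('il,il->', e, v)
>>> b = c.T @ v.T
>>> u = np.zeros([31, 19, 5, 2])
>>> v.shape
(5, 19)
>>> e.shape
(5, 19)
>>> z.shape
(19, 23)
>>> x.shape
(5, 23)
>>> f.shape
(5, 19)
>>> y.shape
()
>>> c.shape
(19, 23)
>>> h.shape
(23, 5)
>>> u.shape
(31, 19, 5, 2)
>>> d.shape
(5, 5)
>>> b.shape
(23, 5)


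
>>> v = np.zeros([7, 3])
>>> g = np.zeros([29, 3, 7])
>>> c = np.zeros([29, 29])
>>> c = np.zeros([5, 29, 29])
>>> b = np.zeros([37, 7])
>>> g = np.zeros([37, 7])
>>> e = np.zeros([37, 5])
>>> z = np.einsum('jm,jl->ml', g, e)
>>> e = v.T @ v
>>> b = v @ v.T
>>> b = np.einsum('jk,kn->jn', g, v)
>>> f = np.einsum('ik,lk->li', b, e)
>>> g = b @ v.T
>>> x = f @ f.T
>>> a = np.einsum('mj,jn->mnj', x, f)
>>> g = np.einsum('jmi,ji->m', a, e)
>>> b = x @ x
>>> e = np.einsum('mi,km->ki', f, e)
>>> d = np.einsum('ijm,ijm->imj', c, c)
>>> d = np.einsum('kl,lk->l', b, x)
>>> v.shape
(7, 3)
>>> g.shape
(37,)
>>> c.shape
(5, 29, 29)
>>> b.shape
(3, 3)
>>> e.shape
(3, 37)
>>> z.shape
(7, 5)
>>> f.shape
(3, 37)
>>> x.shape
(3, 3)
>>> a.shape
(3, 37, 3)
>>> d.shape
(3,)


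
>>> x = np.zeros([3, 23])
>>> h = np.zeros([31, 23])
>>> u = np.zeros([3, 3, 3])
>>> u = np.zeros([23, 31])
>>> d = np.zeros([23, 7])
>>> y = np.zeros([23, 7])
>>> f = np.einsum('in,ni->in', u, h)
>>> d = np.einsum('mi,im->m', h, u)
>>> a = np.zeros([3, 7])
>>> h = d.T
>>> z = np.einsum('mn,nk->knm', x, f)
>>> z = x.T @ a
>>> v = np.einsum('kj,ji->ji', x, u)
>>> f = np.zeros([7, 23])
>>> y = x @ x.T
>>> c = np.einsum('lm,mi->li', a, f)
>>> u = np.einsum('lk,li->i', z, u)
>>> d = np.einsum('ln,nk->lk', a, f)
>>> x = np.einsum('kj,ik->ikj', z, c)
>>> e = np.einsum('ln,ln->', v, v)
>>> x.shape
(3, 23, 7)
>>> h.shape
(31,)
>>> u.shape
(31,)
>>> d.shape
(3, 23)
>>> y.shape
(3, 3)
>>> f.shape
(7, 23)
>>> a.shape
(3, 7)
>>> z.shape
(23, 7)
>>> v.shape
(23, 31)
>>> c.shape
(3, 23)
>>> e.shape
()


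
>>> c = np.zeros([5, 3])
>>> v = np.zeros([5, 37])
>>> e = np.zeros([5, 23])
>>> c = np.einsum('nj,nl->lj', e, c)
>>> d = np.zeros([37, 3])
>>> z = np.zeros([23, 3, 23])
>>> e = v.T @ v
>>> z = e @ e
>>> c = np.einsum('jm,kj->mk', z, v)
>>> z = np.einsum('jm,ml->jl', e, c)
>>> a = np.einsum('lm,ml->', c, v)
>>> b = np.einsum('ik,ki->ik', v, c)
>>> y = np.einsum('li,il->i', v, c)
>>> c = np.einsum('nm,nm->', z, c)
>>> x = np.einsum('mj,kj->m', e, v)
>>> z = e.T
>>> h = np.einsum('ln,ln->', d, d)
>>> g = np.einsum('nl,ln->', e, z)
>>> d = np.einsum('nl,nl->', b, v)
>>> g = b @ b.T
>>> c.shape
()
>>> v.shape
(5, 37)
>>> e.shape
(37, 37)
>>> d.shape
()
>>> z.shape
(37, 37)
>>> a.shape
()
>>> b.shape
(5, 37)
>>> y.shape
(37,)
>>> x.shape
(37,)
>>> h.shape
()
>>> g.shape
(5, 5)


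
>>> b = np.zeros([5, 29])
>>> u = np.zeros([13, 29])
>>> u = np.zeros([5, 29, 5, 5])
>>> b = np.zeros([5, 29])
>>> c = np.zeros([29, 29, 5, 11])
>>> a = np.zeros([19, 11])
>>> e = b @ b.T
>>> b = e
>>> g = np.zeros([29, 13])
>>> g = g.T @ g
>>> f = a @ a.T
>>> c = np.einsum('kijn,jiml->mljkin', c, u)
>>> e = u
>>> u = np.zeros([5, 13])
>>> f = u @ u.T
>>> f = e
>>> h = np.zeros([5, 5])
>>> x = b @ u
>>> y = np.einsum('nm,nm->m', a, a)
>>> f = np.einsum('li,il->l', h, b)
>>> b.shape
(5, 5)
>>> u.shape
(5, 13)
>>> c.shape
(5, 5, 5, 29, 29, 11)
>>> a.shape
(19, 11)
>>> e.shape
(5, 29, 5, 5)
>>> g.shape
(13, 13)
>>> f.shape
(5,)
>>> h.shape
(5, 5)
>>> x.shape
(5, 13)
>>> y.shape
(11,)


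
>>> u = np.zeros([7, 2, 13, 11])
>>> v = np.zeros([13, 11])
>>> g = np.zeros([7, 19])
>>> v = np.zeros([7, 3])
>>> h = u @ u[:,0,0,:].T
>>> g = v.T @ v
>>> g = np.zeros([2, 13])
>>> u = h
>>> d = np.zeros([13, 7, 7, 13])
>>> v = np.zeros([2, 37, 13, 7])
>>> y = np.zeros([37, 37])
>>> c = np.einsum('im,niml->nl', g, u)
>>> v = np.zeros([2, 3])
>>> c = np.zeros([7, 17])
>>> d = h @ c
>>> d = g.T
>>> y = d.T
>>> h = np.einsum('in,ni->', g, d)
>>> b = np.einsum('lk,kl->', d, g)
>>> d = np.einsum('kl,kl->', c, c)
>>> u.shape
(7, 2, 13, 7)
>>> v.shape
(2, 3)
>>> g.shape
(2, 13)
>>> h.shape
()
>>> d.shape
()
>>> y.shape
(2, 13)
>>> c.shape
(7, 17)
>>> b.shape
()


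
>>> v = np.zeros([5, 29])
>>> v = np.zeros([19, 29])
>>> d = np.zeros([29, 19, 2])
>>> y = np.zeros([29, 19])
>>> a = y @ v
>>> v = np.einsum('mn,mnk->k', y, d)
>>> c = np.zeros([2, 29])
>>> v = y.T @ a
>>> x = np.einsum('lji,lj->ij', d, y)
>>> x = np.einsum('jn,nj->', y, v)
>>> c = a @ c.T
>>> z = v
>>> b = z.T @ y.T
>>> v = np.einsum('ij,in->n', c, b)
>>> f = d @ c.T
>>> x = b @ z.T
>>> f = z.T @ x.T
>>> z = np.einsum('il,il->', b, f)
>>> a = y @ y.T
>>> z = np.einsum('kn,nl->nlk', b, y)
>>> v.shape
(29,)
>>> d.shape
(29, 19, 2)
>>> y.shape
(29, 19)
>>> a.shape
(29, 29)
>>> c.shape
(29, 2)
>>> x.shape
(29, 19)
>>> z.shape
(29, 19, 29)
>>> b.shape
(29, 29)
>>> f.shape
(29, 29)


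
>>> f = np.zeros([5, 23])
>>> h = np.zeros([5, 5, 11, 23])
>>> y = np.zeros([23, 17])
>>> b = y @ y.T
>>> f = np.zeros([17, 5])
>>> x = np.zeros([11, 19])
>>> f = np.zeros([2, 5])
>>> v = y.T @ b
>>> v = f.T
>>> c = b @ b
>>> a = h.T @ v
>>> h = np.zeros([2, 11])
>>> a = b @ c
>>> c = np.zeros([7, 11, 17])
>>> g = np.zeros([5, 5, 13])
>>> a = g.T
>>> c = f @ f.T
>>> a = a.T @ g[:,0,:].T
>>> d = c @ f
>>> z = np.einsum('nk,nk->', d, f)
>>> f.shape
(2, 5)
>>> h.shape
(2, 11)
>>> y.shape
(23, 17)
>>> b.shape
(23, 23)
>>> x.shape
(11, 19)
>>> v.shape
(5, 2)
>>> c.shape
(2, 2)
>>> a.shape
(5, 5, 5)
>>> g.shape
(5, 5, 13)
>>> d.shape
(2, 5)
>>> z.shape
()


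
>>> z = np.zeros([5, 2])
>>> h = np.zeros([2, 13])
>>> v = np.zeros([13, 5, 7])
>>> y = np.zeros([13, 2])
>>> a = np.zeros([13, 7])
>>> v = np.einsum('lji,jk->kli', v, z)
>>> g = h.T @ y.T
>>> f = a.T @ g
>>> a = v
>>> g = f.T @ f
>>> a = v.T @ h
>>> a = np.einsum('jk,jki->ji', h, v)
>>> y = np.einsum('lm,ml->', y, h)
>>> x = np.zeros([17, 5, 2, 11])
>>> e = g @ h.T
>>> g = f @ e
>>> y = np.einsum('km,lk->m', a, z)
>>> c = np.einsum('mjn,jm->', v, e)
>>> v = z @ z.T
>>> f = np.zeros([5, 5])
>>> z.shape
(5, 2)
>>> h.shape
(2, 13)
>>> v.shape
(5, 5)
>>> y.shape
(7,)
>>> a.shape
(2, 7)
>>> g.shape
(7, 2)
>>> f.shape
(5, 5)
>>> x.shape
(17, 5, 2, 11)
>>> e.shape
(13, 2)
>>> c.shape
()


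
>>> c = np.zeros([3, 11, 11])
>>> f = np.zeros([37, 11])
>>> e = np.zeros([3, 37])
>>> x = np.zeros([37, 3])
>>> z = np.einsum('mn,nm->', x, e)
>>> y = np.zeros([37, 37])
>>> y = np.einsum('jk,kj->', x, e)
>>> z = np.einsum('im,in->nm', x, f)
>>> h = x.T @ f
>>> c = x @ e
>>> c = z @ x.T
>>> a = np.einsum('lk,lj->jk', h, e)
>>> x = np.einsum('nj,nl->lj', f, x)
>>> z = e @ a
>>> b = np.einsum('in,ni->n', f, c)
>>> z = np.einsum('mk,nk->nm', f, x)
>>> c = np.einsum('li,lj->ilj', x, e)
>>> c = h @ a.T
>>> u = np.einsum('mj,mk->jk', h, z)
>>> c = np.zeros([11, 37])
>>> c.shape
(11, 37)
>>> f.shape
(37, 11)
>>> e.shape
(3, 37)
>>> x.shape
(3, 11)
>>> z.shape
(3, 37)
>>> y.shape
()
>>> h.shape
(3, 11)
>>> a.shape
(37, 11)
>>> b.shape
(11,)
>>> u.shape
(11, 37)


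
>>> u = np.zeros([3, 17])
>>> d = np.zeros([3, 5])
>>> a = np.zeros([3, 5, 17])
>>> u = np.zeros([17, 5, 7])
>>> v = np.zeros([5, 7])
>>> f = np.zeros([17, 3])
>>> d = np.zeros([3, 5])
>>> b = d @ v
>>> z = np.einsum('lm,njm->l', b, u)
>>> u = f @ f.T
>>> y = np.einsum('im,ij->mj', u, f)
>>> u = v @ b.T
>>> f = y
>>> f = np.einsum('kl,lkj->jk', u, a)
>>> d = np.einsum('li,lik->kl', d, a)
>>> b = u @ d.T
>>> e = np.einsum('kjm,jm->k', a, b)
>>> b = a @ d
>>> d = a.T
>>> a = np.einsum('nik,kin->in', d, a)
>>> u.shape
(5, 3)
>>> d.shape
(17, 5, 3)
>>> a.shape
(5, 17)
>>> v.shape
(5, 7)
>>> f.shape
(17, 5)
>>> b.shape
(3, 5, 3)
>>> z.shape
(3,)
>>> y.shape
(17, 3)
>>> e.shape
(3,)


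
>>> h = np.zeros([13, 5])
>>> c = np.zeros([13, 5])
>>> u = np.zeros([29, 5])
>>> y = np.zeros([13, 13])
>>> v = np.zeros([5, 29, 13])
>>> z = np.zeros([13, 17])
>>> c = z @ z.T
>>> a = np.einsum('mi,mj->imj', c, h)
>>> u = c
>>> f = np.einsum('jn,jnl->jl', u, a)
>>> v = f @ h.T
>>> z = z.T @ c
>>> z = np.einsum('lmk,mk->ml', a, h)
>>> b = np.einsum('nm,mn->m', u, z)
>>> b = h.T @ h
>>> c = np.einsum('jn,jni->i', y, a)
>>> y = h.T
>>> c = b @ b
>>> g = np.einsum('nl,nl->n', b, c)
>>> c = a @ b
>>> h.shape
(13, 5)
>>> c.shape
(13, 13, 5)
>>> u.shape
(13, 13)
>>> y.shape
(5, 13)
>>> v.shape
(13, 13)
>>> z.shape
(13, 13)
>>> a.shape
(13, 13, 5)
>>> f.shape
(13, 5)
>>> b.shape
(5, 5)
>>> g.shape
(5,)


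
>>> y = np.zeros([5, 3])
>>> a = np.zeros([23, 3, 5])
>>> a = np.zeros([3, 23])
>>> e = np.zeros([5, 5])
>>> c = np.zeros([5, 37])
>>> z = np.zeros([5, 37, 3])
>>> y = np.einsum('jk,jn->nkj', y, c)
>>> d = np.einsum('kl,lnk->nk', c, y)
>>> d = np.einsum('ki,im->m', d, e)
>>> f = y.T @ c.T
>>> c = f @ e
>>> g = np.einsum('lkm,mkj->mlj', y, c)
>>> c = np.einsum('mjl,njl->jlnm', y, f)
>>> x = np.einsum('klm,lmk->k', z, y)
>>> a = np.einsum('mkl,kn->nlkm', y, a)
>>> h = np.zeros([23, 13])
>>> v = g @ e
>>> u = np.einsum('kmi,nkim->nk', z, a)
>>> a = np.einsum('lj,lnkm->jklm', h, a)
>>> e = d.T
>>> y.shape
(37, 3, 5)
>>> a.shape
(13, 3, 23, 37)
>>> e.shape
(5,)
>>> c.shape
(3, 5, 5, 37)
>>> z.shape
(5, 37, 3)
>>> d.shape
(5,)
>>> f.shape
(5, 3, 5)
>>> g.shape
(5, 37, 5)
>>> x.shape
(5,)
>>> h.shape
(23, 13)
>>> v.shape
(5, 37, 5)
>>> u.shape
(23, 5)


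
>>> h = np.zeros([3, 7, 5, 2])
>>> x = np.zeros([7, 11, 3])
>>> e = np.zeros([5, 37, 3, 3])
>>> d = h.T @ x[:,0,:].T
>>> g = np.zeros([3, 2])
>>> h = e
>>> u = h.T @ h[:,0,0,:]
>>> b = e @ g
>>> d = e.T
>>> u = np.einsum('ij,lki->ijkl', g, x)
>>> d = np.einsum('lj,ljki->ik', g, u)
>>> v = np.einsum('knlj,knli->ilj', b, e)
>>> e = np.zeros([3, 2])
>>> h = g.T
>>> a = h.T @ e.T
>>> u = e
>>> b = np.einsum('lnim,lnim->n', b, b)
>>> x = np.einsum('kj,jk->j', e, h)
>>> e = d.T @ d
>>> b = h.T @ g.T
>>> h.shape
(2, 3)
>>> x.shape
(2,)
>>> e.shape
(11, 11)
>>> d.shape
(7, 11)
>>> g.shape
(3, 2)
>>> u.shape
(3, 2)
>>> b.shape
(3, 3)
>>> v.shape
(3, 3, 2)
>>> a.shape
(3, 3)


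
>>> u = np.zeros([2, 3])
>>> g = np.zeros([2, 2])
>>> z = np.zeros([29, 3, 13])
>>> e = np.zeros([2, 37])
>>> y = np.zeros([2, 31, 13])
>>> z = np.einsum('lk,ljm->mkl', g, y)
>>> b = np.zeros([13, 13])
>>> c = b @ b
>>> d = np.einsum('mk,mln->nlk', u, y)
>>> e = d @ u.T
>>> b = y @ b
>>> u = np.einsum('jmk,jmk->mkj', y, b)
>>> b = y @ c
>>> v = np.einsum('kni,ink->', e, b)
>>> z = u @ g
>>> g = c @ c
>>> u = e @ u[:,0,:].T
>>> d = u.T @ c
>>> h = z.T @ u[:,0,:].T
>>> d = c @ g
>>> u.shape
(13, 31, 31)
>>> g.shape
(13, 13)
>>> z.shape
(31, 13, 2)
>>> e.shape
(13, 31, 2)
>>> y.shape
(2, 31, 13)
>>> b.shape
(2, 31, 13)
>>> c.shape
(13, 13)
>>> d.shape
(13, 13)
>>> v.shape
()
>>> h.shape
(2, 13, 13)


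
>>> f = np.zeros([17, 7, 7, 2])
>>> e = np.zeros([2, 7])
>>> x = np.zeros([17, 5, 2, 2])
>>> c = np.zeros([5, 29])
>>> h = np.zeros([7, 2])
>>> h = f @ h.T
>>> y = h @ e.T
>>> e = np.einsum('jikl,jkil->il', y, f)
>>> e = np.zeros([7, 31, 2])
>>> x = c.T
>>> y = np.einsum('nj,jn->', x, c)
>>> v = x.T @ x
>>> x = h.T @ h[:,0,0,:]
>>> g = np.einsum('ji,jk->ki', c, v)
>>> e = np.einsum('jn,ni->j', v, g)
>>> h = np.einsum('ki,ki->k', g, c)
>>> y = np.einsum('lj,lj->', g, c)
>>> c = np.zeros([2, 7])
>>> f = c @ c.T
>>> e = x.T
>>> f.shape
(2, 2)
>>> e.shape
(7, 7, 7, 7)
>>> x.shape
(7, 7, 7, 7)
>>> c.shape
(2, 7)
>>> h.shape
(5,)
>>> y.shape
()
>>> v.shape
(5, 5)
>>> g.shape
(5, 29)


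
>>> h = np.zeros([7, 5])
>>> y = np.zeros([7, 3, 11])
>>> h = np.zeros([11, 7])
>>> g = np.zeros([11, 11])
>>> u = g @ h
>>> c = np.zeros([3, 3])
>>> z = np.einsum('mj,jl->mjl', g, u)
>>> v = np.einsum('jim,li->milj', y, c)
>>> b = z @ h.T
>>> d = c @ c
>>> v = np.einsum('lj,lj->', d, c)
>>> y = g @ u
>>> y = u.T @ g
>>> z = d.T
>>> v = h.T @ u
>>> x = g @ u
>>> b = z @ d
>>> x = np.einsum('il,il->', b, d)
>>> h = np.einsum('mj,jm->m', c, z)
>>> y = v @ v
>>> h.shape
(3,)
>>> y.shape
(7, 7)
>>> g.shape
(11, 11)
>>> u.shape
(11, 7)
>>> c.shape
(3, 3)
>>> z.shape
(3, 3)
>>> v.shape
(7, 7)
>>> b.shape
(3, 3)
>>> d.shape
(3, 3)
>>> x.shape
()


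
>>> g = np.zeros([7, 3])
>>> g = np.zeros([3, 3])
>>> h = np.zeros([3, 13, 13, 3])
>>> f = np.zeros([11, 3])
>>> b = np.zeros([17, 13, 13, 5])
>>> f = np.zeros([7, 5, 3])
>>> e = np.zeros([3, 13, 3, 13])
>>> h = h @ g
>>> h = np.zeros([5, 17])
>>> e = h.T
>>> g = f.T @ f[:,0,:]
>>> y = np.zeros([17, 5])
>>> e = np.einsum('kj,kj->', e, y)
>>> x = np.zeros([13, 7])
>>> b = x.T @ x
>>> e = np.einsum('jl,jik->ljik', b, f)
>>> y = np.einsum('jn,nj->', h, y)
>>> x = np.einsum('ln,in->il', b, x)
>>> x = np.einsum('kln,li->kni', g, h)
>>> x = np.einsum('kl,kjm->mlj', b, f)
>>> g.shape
(3, 5, 3)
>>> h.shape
(5, 17)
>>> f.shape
(7, 5, 3)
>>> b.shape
(7, 7)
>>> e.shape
(7, 7, 5, 3)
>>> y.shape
()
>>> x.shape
(3, 7, 5)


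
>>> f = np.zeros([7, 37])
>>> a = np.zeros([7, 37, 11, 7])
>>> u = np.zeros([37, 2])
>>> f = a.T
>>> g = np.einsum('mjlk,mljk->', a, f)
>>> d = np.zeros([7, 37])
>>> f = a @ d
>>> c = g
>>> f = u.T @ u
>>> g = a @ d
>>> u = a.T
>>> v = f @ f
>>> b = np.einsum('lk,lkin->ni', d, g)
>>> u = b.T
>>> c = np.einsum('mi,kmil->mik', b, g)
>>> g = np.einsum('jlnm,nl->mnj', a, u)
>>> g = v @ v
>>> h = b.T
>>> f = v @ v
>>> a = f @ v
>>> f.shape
(2, 2)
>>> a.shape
(2, 2)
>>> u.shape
(11, 37)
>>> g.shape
(2, 2)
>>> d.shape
(7, 37)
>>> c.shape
(37, 11, 7)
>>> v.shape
(2, 2)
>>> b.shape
(37, 11)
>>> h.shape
(11, 37)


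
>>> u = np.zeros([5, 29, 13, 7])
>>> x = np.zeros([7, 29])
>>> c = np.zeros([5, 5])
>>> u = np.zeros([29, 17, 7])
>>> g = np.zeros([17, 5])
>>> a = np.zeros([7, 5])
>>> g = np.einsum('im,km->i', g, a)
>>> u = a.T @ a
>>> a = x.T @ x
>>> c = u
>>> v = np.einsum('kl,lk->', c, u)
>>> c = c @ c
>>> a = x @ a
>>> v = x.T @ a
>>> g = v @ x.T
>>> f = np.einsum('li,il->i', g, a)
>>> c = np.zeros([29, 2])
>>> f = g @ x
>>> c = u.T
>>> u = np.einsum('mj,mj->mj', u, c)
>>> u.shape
(5, 5)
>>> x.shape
(7, 29)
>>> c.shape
(5, 5)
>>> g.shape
(29, 7)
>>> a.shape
(7, 29)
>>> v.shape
(29, 29)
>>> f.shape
(29, 29)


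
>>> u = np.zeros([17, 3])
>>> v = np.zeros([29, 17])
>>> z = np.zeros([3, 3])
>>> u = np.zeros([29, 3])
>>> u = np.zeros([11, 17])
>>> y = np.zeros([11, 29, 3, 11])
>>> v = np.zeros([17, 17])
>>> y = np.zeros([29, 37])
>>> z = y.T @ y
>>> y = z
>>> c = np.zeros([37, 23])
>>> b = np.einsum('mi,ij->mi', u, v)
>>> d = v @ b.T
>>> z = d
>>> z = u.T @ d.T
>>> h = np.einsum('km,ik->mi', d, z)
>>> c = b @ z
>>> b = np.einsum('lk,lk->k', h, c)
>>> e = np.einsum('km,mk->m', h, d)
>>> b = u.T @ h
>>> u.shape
(11, 17)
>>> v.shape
(17, 17)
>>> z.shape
(17, 17)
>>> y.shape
(37, 37)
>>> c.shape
(11, 17)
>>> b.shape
(17, 17)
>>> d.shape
(17, 11)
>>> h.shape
(11, 17)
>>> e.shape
(17,)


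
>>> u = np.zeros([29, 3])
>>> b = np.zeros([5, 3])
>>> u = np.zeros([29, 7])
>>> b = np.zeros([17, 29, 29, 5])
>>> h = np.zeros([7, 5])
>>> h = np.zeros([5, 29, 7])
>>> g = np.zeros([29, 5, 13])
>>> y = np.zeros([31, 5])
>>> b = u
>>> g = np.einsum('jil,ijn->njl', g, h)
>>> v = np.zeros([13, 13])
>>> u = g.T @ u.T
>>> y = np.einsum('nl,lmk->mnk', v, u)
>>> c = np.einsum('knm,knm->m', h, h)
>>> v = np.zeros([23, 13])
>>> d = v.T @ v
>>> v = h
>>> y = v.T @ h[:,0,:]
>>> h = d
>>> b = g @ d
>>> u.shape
(13, 29, 29)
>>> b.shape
(7, 29, 13)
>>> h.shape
(13, 13)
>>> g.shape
(7, 29, 13)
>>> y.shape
(7, 29, 7)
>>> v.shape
(5, 29, 7)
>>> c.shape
(7,)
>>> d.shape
(13, 13)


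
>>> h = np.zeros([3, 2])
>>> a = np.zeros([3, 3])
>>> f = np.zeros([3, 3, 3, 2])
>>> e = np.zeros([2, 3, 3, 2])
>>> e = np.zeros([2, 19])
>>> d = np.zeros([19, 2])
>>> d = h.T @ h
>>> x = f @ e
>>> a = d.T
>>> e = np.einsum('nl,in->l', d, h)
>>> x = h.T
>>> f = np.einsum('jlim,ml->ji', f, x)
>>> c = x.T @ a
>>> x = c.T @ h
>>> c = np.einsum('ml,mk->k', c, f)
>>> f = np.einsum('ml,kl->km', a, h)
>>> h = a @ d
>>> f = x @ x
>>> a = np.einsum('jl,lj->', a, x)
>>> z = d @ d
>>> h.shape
(2, 2)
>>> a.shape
()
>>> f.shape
(2, 2)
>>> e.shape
(2,)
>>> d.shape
(2, 2)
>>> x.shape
(2, 2)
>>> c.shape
(3,)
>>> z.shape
(2, 2)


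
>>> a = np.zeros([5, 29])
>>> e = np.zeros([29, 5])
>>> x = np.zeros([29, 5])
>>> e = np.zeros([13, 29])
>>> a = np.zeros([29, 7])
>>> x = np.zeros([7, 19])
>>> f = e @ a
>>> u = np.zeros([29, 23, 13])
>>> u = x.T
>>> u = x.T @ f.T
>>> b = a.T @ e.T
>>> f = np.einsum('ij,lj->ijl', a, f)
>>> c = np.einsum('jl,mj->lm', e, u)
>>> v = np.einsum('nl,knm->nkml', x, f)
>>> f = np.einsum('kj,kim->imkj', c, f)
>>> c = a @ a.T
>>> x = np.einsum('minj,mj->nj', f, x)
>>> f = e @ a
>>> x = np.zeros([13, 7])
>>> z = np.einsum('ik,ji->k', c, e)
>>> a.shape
(29, 7)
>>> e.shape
(13, 29)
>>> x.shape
(13, 7)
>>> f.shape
(13, 7)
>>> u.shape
(19, 13)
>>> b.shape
(7, 13)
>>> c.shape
(29, 29)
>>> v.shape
(7, 29, 13, 19)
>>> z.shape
(29,)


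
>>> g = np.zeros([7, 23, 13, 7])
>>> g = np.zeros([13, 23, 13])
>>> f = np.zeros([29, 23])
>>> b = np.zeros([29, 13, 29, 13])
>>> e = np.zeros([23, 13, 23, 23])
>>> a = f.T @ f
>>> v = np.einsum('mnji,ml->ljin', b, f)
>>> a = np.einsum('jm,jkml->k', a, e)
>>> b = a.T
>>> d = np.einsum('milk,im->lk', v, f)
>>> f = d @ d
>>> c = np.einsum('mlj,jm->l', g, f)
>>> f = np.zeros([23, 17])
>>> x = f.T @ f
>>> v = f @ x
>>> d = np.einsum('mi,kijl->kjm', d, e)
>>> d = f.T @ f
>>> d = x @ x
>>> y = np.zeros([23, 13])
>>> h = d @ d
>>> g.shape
(13, 23, 13)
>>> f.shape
(23, 17)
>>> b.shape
(13,)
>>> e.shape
(23, 13, 23, 23)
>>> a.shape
(13,)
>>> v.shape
(23, 17)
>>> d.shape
(17, 17)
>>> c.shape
(23,)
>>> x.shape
(17, 17)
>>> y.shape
(23, 13)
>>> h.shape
(17, 17)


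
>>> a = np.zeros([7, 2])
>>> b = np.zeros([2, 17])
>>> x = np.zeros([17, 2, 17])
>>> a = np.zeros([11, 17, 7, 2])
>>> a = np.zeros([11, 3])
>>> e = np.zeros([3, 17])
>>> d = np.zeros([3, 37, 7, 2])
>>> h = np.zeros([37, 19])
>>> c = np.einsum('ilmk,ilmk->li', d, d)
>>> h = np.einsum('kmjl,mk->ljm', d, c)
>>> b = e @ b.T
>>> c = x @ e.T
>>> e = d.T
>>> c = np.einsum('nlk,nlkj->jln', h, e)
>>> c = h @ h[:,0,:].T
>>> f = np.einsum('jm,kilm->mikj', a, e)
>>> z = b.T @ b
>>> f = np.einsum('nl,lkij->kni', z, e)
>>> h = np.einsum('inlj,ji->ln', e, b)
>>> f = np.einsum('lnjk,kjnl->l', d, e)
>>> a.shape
(11, 3)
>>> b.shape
(3, 2)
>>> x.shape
(17, 2, 17)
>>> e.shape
(2, 7, 37, 3)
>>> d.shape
(3, 37, 7, 2)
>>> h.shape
(37, 7)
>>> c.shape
(2, 7, 2)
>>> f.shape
(3,)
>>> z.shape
(2, 2)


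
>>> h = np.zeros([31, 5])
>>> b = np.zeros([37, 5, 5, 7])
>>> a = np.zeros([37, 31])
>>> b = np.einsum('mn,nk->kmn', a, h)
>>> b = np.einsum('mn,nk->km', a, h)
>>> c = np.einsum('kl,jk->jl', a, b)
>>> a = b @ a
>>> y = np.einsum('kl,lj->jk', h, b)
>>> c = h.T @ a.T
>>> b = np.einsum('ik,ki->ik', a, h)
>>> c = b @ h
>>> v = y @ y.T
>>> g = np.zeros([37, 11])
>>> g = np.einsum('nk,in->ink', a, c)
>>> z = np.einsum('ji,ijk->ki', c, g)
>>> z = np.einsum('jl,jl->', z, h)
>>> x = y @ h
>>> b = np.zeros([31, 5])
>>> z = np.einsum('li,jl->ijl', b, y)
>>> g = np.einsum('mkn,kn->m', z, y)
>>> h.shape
(31, 5)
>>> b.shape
(31, 5)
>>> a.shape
(5, 31)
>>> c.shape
(5, 5)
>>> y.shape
(37, 31)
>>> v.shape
(37, 37)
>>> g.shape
(5,)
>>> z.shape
(5, 37, 31)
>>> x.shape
(37, 5)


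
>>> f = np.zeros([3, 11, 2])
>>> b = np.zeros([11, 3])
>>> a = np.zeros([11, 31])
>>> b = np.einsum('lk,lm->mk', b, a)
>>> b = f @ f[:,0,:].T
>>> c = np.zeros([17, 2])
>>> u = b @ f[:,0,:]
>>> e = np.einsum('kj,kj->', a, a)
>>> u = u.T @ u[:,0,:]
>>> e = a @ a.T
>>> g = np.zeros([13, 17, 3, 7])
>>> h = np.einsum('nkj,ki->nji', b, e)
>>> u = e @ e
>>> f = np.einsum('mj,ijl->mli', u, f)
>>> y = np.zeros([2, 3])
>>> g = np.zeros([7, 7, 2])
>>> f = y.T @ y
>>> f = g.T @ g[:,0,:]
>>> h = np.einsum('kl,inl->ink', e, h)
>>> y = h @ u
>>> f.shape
(2, 7, 2)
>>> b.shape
(3, 11, 3)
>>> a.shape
(11, 31)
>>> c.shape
(17, 2)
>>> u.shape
(11, 11)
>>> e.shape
(11, 11)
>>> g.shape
(7, 7, 2)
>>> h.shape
(3, 3, 11)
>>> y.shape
(3, 3, 11)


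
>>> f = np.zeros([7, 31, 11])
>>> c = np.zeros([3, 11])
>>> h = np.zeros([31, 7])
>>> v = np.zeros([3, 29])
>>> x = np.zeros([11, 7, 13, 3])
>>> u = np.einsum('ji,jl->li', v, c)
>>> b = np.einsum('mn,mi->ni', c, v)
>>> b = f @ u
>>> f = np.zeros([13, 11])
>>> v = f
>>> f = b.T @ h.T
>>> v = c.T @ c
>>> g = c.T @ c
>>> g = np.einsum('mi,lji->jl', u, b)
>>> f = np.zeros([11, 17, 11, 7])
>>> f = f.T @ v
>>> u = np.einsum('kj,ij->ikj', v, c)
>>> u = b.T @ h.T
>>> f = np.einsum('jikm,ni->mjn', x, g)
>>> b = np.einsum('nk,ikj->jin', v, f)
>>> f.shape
(3, 11, 31)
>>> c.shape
(3, 11)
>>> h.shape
(31, 7)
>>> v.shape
(11, 11)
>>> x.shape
(11, 7, 13, 3)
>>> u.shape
(29, 31, 31)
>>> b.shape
(31, 3, 11)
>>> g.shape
(31, 7)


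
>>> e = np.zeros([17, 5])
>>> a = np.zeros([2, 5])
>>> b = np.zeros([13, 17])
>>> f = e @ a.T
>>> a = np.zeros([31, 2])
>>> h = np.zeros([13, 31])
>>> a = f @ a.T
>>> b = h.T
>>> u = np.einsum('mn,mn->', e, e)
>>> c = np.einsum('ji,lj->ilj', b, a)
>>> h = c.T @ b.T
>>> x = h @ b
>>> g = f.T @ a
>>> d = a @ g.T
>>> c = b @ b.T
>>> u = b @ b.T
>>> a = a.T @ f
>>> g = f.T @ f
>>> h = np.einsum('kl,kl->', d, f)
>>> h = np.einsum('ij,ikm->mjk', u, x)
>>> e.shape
(17, 5)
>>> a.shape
(31, 2)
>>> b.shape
(31, 13)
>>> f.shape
(17, 2)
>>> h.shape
(13, 31, 17)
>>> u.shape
(31, 31)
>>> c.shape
(31, 31)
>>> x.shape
(31, 17, 13)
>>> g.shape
(2, 2)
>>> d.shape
(17, 2)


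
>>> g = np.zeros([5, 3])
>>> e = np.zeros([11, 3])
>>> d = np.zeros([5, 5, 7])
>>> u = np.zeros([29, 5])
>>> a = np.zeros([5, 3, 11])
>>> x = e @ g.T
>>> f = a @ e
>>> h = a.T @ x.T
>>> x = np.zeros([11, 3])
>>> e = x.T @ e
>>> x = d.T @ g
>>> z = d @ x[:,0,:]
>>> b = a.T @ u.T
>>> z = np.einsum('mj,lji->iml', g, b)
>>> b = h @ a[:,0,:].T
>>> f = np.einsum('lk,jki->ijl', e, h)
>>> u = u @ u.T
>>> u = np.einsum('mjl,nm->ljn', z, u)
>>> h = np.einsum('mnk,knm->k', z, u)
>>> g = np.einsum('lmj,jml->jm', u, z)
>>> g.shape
(29, 5)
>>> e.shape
(3, 3)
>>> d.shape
(5, 5, 7)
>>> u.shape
(11, 5, 29)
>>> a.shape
(5, 3, 11)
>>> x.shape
(7, 5, 3)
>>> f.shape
(11, 11, 3)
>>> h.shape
(11,)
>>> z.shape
(29, 5, 11)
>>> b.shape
(11, 3, 5)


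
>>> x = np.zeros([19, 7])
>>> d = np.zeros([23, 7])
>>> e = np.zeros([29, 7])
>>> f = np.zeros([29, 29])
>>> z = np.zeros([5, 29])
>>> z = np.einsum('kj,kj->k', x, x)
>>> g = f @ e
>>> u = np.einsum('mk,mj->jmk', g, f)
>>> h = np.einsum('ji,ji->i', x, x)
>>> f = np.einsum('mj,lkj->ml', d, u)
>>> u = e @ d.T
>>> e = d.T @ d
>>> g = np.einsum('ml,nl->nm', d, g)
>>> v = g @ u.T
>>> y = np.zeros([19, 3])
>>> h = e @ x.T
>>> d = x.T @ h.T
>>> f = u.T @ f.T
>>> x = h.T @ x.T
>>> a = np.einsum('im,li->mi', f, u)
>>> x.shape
(19, 19)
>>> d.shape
(7, 7)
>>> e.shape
(7, 7)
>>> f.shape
(23, 23)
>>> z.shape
(19,)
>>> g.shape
(29, 23)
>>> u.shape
(29, 23)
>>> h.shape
(7, 19)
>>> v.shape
(29, 29)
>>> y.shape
(19, 3)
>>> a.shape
(23, 23)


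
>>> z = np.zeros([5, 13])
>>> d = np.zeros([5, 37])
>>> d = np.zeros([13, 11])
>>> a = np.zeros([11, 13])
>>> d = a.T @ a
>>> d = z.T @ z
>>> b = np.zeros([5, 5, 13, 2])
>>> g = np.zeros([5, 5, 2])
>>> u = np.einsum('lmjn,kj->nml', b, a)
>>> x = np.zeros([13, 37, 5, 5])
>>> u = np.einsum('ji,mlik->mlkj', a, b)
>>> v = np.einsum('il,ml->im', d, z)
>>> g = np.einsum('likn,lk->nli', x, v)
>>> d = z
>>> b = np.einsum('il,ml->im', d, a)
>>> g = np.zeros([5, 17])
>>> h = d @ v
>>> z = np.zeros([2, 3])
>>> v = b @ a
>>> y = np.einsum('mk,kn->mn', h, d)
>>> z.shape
(2, 3)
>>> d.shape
(5, 13)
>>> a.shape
(11, 13)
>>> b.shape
(5, 11)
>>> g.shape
(5, 17)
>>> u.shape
(5, 5, 2, 11)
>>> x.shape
(13, 37, 5, 5)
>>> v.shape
(5, 13)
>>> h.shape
(5, 5)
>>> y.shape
(5, 13)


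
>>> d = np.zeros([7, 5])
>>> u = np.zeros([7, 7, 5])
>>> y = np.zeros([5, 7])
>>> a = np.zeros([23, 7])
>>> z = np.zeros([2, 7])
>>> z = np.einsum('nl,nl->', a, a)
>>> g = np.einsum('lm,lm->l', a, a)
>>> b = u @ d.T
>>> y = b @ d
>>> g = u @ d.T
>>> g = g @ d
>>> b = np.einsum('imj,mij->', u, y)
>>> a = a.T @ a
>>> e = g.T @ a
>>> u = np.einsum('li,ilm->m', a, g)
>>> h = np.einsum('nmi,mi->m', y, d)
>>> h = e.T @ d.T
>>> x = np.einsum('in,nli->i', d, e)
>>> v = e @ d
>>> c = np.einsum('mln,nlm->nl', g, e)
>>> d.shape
(7, 5)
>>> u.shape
(5,)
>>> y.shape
(7, 7, 5)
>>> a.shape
(7, 7)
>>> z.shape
()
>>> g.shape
(7, 7, 5)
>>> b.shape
()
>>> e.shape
(5, 7, 7)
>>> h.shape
(7, 7, 7)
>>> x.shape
(7,)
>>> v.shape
(5, 7, 5)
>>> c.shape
(5, 7)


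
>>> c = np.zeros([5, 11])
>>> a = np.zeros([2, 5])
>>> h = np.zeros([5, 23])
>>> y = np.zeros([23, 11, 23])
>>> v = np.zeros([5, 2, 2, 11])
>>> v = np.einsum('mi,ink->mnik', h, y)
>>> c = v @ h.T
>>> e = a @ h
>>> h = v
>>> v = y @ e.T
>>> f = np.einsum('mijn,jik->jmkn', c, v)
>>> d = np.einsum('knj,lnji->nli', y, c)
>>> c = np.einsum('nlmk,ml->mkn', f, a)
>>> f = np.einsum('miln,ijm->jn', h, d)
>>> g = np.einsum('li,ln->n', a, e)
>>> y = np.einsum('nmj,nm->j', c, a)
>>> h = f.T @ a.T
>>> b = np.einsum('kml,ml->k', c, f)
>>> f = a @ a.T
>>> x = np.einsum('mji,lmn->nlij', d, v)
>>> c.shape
(2, 5, 23)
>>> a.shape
(2, 5)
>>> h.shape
(23, 2)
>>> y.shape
(23,)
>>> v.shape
(23, 11, 2)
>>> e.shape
(2, 23)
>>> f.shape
(2, 2)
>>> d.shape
(11, 5, 5)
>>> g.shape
(23,)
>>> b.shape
(2,)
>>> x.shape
(2, 23, 5, 5)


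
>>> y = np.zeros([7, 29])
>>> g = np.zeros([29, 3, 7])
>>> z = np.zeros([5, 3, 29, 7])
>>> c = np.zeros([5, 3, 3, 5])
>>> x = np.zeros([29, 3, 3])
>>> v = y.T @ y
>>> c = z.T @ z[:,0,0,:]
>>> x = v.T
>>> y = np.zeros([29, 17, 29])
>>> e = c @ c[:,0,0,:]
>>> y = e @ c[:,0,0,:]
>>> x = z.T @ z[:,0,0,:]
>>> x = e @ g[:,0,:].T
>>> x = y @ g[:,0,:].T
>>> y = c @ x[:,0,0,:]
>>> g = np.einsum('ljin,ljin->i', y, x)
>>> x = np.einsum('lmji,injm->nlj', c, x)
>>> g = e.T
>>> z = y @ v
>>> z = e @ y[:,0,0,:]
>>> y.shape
(7, 29, 3, 29)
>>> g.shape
(7, 3, 29, 7)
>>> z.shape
(7, 29, 3, 29)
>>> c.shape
(7, 29, 3, 7)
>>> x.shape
(29, 7, 3)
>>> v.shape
(29, 29)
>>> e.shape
(7, 29, 3, 7)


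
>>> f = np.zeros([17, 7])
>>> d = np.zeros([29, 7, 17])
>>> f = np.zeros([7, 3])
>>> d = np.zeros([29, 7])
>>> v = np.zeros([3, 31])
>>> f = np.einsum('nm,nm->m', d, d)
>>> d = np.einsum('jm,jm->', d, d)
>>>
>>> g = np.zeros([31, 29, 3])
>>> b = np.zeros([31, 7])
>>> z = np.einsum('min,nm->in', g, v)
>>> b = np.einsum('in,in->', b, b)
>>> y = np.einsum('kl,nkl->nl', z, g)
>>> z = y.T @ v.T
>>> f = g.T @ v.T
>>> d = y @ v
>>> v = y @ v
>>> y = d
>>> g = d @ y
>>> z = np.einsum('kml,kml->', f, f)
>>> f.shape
(3, 29, 3)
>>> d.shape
(31, 31)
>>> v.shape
(31, 31)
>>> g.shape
(31, 31)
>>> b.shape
()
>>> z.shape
()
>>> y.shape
(31, 31)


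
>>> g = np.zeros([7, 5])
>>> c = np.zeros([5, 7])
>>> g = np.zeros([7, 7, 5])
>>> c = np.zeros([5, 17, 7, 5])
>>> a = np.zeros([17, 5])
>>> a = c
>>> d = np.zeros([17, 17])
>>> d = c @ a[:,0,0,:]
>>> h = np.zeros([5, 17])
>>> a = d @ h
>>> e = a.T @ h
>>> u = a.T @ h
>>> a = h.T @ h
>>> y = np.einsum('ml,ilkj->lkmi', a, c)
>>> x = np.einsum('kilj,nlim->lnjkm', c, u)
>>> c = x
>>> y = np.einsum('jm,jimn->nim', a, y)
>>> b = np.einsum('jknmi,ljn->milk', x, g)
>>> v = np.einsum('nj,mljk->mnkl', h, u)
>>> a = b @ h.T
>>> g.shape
(7, 7, 5)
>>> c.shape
(7, 17, 5, 5, 17)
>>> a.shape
(5, 17, 7, 5)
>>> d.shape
(5, 17, 7, 5)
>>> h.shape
(5, 17)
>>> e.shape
(17, 7, 17, 17)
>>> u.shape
(17, 7, 17, 17)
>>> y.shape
(5, 7, 17)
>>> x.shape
(7, 17, 5, 5, 17)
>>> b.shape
(5, 17, 7, 17)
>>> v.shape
(17, 5, 17, 7)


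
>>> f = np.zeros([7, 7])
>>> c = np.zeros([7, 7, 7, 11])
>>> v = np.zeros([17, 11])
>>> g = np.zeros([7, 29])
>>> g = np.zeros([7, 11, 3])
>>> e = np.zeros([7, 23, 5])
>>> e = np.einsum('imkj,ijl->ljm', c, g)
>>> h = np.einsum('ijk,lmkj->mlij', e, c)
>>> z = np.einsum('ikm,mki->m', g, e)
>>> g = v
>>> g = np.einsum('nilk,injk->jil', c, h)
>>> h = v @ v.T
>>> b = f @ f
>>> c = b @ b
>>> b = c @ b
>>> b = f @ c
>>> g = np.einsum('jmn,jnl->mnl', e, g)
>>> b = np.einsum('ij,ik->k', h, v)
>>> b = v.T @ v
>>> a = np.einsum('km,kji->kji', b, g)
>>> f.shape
(7, 7)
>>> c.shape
(7, 7)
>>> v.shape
(17, 11)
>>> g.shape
(11, 7, 7)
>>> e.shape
(3, 11, 7)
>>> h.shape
(17, 17)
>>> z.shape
(3,)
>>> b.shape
(11, 11)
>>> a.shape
(11, 7, 7)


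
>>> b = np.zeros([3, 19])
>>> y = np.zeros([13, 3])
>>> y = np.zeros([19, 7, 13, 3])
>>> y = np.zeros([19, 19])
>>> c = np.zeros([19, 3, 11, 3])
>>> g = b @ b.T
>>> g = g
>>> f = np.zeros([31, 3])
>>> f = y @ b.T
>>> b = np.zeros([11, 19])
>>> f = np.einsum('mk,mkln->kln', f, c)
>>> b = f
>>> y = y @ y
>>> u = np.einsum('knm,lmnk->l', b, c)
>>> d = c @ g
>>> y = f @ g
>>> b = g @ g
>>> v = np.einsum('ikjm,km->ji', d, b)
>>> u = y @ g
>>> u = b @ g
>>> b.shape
(3, 3)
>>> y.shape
(3, 11, 3)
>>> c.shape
(19, 3, 11, 3)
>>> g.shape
(3, 3)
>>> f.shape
(3, 11, 3)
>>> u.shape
(3, 3)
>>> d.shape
(19, 3, 11, 3)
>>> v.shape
(11, 19)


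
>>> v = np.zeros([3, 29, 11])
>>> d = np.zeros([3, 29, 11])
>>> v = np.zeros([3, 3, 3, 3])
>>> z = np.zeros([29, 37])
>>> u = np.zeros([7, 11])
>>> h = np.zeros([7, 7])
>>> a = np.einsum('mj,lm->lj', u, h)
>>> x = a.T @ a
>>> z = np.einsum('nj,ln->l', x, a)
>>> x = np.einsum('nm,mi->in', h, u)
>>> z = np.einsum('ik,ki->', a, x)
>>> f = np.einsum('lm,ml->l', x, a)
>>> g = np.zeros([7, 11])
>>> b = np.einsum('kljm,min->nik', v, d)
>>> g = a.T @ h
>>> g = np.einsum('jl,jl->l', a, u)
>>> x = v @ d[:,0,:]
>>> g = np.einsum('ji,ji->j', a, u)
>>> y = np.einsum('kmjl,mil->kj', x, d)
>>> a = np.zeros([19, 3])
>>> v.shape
(3, 3, 3, 3)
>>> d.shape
(3, 29, 11)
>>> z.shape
()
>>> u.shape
(7, 11)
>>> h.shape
(7, 7)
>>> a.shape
(19, 3)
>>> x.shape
(3, 3, 3, 11)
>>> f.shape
(11,)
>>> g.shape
(7,)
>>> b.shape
(11, 29, 3)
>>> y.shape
(3, 3)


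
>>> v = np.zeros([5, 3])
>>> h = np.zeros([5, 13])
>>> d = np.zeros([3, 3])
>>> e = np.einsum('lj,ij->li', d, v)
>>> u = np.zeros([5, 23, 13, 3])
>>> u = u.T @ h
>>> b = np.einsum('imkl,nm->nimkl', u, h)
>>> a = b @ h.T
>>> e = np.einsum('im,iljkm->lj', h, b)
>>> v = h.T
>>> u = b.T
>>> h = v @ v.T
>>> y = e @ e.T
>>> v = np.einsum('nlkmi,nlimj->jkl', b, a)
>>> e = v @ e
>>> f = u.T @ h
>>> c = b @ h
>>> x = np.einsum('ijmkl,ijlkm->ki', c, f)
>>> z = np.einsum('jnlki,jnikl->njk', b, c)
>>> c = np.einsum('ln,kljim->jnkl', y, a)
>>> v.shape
(5, 13, 3)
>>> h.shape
(13, 13)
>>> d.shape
(3, 3)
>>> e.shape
(5, 13, 13)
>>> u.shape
(13, 23, 13, 3, 5)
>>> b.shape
(5, 3, 13, 23, 13)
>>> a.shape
(5, 3, 13, 23, 5)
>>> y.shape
(3, 3)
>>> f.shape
(5, 3, 13, 23, 13)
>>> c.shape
(13, 3, 5, 3)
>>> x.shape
(23, 5)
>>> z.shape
(3, 5, 23)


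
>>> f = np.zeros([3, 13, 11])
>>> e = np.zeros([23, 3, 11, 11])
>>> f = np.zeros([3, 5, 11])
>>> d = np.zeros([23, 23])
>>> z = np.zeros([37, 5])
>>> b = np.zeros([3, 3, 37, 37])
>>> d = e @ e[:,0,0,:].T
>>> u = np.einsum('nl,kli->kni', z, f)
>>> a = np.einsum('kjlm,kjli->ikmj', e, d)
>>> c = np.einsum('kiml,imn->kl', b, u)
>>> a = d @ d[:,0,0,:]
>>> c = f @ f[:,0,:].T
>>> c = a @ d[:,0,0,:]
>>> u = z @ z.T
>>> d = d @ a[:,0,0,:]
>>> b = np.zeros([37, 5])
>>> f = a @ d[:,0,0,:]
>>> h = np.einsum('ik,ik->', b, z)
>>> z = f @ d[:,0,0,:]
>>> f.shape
(23, 3, 11, 23)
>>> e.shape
(23, 3, 11, 11)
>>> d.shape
(23, 3, 11, 23)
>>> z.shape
(23, 3, 11, 23)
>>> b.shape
(37, 5)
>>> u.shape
(37, 37)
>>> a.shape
(23, 3, 11, 23)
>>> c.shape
(23, 3, 11, 23)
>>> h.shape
()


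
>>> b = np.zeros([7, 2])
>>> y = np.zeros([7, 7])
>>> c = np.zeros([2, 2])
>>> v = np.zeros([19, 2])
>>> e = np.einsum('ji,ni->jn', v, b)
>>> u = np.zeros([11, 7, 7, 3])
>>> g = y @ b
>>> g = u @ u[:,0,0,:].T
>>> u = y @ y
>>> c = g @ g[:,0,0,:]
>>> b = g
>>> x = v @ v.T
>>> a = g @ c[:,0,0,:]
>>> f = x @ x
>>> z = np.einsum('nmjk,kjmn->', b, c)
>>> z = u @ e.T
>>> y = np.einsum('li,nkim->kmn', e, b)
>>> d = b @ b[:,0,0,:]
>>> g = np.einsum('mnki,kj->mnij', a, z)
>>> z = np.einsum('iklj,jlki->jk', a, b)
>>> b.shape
(11, 7, 7, 11)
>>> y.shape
(7, 11, 11)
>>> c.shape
(11, 7, 7, 11)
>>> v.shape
(19, 2)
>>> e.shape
(19, 7)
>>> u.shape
(7, 7)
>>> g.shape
(11, 7, 11, 19)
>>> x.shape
(19, 19)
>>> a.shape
(11, 7, 7, 11)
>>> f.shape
(19, 19)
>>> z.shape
(11, 7)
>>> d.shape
(11, 7, 7, 11)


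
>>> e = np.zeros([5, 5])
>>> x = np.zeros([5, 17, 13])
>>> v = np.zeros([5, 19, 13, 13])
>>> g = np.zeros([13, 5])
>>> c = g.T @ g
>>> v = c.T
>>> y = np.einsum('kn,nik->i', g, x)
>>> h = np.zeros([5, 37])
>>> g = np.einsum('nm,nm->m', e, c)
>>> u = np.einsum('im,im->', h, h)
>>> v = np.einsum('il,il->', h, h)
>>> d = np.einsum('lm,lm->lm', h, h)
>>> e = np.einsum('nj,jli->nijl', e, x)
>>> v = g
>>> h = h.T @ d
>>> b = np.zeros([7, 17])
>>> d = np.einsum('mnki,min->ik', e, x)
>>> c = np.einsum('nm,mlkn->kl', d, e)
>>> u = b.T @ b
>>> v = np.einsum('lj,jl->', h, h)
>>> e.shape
(5, 13, 5, 17)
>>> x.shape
(5, 17, 13)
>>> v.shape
()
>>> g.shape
(5,)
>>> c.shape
(5, 13)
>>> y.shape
(17,)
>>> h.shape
(37, 37)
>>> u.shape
(17, 17)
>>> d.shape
(17, 5)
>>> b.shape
(7, 17)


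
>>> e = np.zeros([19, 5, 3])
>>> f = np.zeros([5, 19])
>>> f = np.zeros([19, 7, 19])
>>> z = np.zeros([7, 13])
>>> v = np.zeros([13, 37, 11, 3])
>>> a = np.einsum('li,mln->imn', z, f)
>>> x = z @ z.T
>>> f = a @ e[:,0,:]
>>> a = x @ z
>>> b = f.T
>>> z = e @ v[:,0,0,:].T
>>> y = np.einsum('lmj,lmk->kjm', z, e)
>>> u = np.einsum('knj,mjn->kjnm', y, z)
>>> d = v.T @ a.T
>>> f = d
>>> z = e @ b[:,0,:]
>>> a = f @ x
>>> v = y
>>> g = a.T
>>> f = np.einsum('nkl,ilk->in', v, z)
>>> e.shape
(19, 5, 3)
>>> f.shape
(19, 3)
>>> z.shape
(19, 5, 13)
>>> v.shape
(3, 13, 5)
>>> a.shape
(3, 11, 37, 7)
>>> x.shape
(7, 7)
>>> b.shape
(3, 19, 13)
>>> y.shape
(3, 13, 5)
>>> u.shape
(3, 5, 13, 19)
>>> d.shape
(3, 11, 37, 7)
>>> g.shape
(7, 37, 11, 3)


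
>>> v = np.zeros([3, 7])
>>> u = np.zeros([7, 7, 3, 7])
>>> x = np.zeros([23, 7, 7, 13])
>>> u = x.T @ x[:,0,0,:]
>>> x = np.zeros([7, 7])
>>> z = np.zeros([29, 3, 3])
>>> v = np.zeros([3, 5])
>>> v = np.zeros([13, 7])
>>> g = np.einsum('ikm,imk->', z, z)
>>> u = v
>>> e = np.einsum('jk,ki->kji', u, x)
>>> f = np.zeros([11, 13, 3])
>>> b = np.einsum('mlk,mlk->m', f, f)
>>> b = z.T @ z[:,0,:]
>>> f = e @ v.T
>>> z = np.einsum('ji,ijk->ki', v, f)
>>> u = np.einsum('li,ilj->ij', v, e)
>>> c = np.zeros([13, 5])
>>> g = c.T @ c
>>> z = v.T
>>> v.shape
(13, 7)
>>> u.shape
(7, 7)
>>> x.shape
(7, 7)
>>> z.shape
(7, 13)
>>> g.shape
(5, 5)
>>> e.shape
(7, 13, 7)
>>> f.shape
(7, 13, 13)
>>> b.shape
(3, 3, 3)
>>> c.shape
(13, 5)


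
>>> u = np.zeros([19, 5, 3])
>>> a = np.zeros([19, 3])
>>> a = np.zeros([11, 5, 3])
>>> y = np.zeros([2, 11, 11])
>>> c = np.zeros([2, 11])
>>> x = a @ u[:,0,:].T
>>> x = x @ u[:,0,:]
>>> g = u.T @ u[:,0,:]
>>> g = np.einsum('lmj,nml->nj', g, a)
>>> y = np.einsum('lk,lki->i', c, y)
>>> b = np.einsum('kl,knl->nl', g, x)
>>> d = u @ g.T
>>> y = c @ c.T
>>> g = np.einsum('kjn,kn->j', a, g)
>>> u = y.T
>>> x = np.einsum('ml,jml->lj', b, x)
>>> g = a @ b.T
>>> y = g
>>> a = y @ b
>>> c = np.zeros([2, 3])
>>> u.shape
(2, 2)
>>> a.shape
(11, 5, 3)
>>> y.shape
(11, 5, 5)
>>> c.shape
(2, 3)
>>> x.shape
(3, 11)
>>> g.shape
(11, 5, 5)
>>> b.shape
(5, 3)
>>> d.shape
(19, 5, 11)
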